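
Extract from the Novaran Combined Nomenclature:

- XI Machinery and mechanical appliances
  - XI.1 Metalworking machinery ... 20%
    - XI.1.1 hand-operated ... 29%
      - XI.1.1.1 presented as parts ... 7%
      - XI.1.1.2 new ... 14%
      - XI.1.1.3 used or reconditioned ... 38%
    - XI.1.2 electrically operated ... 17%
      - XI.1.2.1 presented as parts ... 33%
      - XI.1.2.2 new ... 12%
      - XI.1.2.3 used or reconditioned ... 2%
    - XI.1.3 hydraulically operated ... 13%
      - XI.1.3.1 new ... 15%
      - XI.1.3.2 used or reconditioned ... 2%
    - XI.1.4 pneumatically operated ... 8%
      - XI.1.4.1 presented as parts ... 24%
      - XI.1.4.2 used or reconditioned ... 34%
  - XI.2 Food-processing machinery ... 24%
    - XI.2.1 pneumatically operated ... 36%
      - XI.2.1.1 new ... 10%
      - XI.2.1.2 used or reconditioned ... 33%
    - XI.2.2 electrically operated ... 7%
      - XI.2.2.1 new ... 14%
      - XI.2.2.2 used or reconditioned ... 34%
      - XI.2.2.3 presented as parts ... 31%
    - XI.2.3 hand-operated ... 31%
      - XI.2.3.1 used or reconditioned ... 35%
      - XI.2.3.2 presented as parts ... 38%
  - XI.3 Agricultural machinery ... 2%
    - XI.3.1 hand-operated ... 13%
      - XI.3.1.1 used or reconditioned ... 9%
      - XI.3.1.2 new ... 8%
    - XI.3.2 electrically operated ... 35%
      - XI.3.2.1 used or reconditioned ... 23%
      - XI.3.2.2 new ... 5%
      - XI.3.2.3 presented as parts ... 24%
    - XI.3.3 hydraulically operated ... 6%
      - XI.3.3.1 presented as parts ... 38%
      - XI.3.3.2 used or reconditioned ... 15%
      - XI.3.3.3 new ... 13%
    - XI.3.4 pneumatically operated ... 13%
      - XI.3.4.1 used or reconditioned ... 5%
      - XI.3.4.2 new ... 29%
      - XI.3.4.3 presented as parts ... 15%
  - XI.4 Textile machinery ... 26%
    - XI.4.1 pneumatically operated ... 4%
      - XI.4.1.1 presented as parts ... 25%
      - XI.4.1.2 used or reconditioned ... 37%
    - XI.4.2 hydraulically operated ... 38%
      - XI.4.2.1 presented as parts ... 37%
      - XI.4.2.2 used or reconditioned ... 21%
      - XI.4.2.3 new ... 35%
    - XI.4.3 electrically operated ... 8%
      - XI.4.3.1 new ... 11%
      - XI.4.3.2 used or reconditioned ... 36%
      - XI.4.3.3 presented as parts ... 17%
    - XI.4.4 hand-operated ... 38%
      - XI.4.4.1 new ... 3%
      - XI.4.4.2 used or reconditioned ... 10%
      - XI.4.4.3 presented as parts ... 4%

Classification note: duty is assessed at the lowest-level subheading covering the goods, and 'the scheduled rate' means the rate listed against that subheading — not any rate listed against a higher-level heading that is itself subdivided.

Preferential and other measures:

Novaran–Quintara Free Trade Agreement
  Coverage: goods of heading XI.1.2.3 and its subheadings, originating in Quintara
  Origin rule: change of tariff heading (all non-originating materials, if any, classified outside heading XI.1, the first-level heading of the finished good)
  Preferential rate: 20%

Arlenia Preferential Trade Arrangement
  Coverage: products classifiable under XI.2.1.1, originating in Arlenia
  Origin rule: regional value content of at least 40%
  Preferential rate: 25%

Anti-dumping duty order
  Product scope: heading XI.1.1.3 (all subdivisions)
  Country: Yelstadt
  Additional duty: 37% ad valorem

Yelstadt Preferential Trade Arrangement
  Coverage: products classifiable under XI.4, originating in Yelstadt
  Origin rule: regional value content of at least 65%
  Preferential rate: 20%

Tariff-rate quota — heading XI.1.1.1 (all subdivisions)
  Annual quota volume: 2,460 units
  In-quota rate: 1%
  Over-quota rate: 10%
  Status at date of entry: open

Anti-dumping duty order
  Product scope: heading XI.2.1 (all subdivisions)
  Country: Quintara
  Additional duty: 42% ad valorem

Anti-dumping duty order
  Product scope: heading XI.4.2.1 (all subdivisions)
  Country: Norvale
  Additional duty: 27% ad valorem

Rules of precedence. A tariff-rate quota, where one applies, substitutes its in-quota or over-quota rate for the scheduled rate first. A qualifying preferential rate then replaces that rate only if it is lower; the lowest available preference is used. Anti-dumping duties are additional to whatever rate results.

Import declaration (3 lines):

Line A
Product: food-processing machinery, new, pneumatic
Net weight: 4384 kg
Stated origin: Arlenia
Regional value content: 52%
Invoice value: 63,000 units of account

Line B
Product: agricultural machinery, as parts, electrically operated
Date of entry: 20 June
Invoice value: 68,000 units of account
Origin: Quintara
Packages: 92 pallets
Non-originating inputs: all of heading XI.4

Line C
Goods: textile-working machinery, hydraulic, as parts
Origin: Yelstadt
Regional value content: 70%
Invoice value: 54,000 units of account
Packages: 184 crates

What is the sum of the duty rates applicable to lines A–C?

54%

Line A: food-processing → XI.2; pneumatic → XI.2.1; new → XI.2.1.1. Scheduled 10%. Arlenia agreement on XI.2.1.1: RVC ≥ 40% → 25% available; preference 25% not lower than 10% → no reduction. → 10%.
Line B: agricultural → XI.3; electrically operated → XI.3.2; as parts → XI.3.2.3. Scheduled 24%. Quintara agreement on XI.1.2.3: XI.3.2.3 not covered. → 24%.
Line C: textile-working → XI.4; hydraulic → XI.4.2; as parts → XI.4.2.1. Scheduled 37%. Yelstadt agreement on XI.4: RVC ≥ 65% → 20% available; preferential 20%. → 20%.
Sum: 10% + 24% + 20% = 54%.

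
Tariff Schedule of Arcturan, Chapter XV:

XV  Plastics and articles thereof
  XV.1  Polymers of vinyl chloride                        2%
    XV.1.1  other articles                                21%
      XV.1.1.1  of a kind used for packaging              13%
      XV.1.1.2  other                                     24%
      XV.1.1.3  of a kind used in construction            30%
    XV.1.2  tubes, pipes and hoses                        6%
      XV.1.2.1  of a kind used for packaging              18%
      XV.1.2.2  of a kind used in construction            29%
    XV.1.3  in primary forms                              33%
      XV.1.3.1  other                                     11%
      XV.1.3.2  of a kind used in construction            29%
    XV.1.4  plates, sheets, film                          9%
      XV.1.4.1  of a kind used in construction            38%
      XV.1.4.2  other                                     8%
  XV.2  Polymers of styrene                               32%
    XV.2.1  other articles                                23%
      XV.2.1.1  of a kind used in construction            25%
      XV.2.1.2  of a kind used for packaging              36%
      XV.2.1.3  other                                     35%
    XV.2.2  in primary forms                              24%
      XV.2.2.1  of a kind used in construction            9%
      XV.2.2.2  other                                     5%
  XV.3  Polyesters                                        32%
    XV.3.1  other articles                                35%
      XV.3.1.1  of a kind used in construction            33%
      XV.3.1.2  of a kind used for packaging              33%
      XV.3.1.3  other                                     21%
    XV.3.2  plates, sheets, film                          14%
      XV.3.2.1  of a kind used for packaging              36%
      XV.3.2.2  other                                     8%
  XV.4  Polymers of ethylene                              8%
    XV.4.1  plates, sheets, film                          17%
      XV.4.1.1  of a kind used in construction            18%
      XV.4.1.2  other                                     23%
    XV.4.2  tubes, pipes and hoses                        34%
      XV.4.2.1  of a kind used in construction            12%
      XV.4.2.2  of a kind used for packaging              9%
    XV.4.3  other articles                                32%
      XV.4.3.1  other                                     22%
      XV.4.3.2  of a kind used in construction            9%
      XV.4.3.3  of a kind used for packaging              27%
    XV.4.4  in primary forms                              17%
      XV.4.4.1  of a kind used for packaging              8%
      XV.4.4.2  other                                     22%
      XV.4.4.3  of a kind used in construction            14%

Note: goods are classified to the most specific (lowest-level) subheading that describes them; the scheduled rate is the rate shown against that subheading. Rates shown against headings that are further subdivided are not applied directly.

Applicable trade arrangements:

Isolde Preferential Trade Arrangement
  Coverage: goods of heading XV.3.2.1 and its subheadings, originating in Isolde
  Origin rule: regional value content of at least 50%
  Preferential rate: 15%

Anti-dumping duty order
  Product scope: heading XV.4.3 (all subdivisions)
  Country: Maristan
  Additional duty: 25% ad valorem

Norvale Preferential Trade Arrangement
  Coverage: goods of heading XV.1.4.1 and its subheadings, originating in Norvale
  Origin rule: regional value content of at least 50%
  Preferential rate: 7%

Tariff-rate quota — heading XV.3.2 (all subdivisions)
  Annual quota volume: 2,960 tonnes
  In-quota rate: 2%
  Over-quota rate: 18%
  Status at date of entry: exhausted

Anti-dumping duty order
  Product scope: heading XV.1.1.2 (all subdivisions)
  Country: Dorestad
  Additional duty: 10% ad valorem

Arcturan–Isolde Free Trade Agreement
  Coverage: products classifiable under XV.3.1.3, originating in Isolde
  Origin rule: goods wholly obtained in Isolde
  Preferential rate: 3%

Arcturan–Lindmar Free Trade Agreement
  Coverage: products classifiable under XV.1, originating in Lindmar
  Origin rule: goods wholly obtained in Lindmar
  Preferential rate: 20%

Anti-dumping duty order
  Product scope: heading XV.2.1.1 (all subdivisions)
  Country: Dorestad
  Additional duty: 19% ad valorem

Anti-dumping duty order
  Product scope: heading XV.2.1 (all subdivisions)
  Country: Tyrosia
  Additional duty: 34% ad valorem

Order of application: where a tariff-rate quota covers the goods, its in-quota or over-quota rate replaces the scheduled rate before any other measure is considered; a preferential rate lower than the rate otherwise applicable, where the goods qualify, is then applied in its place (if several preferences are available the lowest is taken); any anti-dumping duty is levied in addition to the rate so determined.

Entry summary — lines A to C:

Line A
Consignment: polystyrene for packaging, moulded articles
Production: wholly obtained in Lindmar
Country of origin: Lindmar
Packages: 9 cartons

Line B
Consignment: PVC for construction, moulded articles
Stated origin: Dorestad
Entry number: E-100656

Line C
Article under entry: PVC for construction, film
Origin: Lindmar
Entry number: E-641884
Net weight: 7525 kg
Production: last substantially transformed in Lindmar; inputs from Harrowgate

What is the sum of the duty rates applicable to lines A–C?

104%

Line A: polystyrene → XV.2; moulded articles → XV.2.1; for packaging → XV.2.1.2. Scheduled 36%. Lindmar agreement on XV.1: XV.2.1.2 not covered. → 36%.
Line B: PVC → XV.1; moulded articles → XV.1.1; for construction → XV.1.1.3. Scheduled 30%. No special measure applies. → 30%.
Line C: PVC → XV.1; film → XV.1.4; for construction → XV.1.4.1. Scheduled 38%. Lindmar agreement on XV.1: not wholly obtained. → 38%.
Sum: 36% + 30% + 38% = 104%.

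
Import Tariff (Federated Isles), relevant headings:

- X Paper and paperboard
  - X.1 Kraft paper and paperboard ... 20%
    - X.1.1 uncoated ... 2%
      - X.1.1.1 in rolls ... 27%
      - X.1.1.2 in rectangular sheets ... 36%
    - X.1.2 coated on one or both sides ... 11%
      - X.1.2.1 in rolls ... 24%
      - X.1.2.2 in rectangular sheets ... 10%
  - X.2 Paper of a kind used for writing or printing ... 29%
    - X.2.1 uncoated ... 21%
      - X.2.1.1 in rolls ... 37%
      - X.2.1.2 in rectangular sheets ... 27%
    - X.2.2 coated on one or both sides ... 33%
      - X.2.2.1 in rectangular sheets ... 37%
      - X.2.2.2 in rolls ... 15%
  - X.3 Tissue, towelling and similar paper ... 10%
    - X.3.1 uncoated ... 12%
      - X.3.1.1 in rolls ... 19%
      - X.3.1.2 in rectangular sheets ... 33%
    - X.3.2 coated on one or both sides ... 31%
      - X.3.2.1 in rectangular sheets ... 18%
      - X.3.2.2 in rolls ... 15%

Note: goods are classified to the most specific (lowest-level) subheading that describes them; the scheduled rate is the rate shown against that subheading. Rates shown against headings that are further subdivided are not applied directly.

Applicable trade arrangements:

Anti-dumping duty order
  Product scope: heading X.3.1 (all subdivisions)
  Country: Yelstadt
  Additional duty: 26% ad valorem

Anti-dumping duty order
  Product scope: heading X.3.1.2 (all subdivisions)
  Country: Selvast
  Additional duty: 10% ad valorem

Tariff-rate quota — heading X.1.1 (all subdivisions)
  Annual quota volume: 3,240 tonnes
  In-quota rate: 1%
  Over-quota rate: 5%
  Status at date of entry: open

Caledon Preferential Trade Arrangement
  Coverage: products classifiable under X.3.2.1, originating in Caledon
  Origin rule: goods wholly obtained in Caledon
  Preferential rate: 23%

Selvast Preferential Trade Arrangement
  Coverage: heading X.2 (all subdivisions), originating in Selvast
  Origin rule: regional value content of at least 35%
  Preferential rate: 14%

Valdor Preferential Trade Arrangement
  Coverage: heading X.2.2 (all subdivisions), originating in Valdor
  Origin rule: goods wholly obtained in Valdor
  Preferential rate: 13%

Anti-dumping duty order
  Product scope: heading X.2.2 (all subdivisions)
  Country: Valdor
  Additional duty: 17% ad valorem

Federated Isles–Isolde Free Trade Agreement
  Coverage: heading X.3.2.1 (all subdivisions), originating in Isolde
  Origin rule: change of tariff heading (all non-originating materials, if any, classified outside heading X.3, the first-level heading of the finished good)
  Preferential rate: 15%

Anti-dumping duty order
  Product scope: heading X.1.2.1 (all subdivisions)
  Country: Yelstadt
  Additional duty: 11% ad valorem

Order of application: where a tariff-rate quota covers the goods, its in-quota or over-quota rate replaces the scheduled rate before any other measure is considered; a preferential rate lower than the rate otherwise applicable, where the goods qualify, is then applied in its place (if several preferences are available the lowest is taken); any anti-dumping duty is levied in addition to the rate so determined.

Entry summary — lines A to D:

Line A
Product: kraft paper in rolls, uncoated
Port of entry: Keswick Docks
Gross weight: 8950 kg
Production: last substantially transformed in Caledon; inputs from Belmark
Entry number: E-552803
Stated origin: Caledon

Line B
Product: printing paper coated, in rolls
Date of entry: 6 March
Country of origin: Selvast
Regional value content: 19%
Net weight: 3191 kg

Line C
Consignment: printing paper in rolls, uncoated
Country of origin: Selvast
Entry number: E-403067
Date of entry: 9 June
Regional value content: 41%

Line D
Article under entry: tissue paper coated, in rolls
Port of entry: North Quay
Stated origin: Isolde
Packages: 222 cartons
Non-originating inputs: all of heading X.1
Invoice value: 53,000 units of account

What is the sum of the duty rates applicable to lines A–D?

45%

Line A: kraft paper → X.1; uncoated → X.1.1; in rolls → X.1.1.1. Scheduled 27%. quota on X.1.1 open → in-quota 1%; Caledon agreement on X.3.2.1: X.1.1.1 not covered. → 1%.
Line B: printing paper → X.2; coated → X.2.2; in rolls → X.2.2.2. Scheduled 15%. Selvast agreement on X.2: RVC < 35%. → 15%.
Line C: printing paper → X.2; uncoated → X.2.1; in rolls → X.2.1.1. Scheduled 37%. Selvast agreement on X.2: RVC ≥ 35% → 14% available; preferential 14%. → 14%.
Line D: tissue paper → X.3; coated → X.3.2; in rolls → X.3.2.2. Scheduled 15%. Isolde agreement on X.3.2.1: X.3.2.2 not covered. → 15%.
Sum: 1% + 15% + 14% + 15% = 45%.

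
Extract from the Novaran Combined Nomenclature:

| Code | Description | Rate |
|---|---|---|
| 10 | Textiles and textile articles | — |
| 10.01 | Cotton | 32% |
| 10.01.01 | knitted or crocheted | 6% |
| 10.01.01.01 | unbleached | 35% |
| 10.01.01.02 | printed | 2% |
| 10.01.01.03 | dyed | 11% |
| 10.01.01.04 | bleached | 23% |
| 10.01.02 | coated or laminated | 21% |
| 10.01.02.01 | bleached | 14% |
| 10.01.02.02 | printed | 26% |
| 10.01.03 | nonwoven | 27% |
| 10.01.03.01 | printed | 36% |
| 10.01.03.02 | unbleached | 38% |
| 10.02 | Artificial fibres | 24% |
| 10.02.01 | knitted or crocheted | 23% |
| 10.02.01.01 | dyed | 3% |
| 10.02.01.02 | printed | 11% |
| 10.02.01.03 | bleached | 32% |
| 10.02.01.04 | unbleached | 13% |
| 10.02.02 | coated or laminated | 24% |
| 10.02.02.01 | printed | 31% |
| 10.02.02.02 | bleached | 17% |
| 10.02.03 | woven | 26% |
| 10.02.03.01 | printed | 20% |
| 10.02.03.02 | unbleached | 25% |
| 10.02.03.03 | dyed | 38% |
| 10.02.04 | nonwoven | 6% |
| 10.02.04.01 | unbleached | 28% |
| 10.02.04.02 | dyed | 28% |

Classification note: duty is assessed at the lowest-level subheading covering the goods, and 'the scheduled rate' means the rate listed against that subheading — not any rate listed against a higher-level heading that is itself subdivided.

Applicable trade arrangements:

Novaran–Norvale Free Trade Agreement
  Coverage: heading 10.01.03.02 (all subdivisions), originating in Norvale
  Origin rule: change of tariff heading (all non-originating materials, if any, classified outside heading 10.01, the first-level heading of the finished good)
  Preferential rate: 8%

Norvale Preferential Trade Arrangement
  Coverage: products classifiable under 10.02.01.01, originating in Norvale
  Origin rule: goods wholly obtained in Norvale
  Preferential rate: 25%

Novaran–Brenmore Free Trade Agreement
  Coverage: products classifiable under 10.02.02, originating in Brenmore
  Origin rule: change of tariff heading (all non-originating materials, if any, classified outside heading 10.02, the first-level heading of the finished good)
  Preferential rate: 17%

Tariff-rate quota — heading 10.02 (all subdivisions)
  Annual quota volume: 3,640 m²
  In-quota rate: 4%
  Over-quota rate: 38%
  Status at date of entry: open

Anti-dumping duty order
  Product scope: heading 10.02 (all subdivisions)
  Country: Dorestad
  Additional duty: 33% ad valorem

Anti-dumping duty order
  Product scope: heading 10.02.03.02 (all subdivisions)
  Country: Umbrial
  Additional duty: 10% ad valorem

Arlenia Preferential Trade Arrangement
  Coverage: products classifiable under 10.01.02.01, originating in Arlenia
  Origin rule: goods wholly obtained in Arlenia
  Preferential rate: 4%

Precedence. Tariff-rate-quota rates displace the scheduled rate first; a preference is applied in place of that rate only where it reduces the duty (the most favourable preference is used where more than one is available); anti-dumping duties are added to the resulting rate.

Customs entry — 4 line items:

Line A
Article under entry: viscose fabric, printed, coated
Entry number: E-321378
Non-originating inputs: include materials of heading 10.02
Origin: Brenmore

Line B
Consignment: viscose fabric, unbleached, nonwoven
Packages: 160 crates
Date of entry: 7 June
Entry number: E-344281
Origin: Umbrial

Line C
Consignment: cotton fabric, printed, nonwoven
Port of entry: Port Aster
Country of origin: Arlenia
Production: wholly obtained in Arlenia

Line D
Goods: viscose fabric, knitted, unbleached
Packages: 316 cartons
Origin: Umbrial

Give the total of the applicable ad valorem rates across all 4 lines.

Line A: viscose → 10.02; coated → 10.02.02; printed → 10.02.02.01. Scheduled 31%. quota on 10.02 open → in-quota 4%; Brenmore agreement on 10.02.02: CTH not met. → 4%.
Line B: viscose → 10.02; nonwoven → 10.02.04; unbleached → 10.02.04.01. Scheduled 28%. quota on 10.02 open → in-quota 4%. → 4%.
Line C: cotton → 10.01; nonwoven → 10.01.03; printed → 10.01.03.01. Scheduled 36%. Arlenia agreement on 10.01.02.01: 10.01.03.01 not covered. → 36%.
Line D: viscose → 10.02; knitted → 10.02.01; unbleached → 10.02.01.04. Scheduled 13%. quota on 10.02 open → in-quota 4%. → 4%.
Sum: 4% + 4% + 36% + 4% = 48%.

48%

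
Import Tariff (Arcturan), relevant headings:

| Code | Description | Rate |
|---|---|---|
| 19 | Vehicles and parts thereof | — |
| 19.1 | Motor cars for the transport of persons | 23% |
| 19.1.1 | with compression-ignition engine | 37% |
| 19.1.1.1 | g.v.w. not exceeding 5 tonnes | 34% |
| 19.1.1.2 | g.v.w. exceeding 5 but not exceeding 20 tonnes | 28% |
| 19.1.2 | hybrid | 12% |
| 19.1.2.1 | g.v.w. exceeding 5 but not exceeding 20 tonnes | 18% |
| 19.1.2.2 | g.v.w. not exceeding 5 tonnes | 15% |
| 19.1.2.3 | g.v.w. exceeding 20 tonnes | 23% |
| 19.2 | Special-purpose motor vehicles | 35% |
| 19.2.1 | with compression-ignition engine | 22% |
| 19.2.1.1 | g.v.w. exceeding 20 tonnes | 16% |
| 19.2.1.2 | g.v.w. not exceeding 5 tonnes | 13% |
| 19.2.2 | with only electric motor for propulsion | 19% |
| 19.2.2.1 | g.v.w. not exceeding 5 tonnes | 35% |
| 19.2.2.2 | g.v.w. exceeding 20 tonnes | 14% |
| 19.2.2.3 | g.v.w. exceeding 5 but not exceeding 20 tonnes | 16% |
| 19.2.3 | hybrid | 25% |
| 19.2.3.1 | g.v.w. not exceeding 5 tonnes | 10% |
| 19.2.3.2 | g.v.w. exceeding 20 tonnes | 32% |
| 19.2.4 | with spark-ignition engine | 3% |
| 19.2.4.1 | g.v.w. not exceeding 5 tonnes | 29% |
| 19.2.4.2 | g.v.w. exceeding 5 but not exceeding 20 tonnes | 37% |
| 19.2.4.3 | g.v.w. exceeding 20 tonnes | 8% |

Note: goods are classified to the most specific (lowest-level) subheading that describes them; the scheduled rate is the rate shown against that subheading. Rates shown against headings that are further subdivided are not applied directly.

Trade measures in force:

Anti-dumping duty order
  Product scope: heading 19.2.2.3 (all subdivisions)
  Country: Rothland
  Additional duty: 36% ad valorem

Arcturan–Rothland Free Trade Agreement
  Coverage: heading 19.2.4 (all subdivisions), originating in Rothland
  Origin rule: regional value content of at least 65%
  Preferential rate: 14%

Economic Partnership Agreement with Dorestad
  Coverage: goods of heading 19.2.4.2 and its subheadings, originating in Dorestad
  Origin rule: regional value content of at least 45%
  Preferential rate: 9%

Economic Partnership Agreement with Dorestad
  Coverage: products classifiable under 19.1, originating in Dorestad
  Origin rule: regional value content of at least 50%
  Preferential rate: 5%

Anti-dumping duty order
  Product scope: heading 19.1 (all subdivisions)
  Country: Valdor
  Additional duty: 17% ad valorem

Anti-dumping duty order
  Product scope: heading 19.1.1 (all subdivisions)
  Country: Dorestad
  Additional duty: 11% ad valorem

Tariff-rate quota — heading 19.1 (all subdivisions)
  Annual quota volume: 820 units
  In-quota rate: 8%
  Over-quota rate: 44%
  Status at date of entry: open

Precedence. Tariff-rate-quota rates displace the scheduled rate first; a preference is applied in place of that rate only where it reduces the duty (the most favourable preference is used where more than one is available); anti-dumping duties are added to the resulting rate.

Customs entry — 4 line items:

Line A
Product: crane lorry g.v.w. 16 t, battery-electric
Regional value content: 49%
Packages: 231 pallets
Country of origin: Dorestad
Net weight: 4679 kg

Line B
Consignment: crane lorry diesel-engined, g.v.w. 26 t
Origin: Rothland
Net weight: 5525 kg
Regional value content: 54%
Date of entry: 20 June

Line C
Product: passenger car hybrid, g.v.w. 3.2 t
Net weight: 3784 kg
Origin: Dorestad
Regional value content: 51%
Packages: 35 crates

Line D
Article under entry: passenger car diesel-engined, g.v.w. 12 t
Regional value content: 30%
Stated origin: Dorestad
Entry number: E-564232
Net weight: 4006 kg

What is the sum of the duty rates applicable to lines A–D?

Line A: crane lorry → 19.2; battery-electric → 19.2.2; g.v.w. 16 t → 19.2.2.3. Scheduled 16%. Dorestad agreement on 19.2.4.2: 19.2.2.3 not covered; Dorestad agreement on 19.1: 19.2.2.3 not covered. → 16%.
Line B: crane lorry → 19.2; diesel-engined → 19.2.1; g.v.w. 26 t → 19.2.1.1. Scheduled 16%. Rothland agreement on 19.2.4: 19.2.1.1 not covered. → 16%.
Line C: passenger car → 19.1; hybrid → 19.1.2; g.v.w. 3.2 t → 19.1.2.2. Scheduled 15%. quota on 19.1 open → in-quota 8%; Dorestad agreement on 19.2.4.2: 19.1.2.2 not covered; Dorestad agreement on 19.1: RVC ≥ 50% → 5% available; preferential 5%. → 5%.
Line D: passenger car → 19.1; diesel-engined → 19.1.1; g.v.w. 12 t → 19.1.1.2. Scheduled 28%. quota on 19.1 open → in-quota 8%; Dorestad agreement on 19.2.4.2: 19.1.1.2 not covered; Dorestad agreement on 19.1: RVC < 50%; anti-dumping (Dorestad, 19.1.1): +11%; total 8% + 11% = 19%. → 19%.
Sum: 16% + 16% + 5% + 19% = 56%.

56%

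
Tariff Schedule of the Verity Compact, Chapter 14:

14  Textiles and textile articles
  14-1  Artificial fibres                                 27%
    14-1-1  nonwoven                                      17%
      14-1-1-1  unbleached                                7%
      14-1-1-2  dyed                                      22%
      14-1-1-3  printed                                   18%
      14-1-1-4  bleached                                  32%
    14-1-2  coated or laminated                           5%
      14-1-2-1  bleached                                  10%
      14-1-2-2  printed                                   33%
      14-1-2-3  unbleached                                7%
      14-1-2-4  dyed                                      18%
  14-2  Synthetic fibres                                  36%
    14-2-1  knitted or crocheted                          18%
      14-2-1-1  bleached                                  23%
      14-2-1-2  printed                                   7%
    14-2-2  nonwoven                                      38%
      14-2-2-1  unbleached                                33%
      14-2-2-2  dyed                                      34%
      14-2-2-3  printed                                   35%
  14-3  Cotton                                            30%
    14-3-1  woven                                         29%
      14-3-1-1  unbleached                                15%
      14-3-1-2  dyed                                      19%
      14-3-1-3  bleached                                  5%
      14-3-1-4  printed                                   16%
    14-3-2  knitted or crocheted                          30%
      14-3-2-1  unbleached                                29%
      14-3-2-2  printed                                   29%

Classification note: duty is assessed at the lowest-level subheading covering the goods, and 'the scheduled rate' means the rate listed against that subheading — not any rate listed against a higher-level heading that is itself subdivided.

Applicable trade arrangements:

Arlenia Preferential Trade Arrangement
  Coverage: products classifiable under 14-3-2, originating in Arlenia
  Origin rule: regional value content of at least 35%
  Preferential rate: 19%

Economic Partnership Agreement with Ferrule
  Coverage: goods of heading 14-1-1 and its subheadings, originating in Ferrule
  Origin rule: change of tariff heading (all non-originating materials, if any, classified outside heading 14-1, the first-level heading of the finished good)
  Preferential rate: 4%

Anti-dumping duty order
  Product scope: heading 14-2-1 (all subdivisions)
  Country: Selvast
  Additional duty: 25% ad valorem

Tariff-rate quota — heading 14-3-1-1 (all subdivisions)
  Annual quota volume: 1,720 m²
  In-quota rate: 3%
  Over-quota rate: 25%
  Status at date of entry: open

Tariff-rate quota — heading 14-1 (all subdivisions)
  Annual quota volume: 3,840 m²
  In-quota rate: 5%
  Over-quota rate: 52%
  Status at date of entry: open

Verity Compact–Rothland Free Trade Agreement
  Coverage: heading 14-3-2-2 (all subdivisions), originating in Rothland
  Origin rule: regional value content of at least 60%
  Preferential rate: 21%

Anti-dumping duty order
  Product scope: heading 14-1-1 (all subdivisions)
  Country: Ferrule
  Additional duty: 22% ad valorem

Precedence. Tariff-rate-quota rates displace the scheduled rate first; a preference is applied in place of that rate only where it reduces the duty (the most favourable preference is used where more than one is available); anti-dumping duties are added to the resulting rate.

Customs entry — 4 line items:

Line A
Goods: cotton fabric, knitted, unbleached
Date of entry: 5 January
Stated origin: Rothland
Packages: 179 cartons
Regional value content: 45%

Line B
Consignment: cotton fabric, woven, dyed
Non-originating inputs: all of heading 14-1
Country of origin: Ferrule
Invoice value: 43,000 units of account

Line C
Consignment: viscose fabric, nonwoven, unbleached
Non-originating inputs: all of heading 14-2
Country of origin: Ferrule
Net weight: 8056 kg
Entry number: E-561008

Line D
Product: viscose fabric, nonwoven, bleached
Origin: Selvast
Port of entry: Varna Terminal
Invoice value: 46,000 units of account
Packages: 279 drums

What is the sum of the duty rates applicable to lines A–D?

79%

Line A: cotton → 14-3; knitted → 14-3-2; unbleached → 14-3-2-1. Scheduled 29%. Rothland agreement on 14-3-2-2: 14-3-2-1 not covered. → 29%.
Line B: cotton → 14-3; woven → 14-3-1; dyed → 14-3-1-2. Scheduled 19%. Ferrule agreement on 14-1-1: 14-3-1-2 not covered. → 19%.
Line C: viscose → 14-1; nonwoven → 14-1-1; unbleached → 14-1-1-1. Scheduled 7%. quota on 14-1 open → in-quota 5%; Ferrule agreement on 14-1-1: CTH met → 4% available; preferential 4%; anti-dumping (Ferrule, 14-1-1): +22%; total 4% + 22% = 26%. → 26%.
Line D: viscose → 14-1; nonwoven → 14-1-1; bleached → 14-1-1-4. Scheduled 32%. quota on 14-1 open → in-quota 5%. → 5%.
Sum: 29% + 19% + 26% + 5% = 79%.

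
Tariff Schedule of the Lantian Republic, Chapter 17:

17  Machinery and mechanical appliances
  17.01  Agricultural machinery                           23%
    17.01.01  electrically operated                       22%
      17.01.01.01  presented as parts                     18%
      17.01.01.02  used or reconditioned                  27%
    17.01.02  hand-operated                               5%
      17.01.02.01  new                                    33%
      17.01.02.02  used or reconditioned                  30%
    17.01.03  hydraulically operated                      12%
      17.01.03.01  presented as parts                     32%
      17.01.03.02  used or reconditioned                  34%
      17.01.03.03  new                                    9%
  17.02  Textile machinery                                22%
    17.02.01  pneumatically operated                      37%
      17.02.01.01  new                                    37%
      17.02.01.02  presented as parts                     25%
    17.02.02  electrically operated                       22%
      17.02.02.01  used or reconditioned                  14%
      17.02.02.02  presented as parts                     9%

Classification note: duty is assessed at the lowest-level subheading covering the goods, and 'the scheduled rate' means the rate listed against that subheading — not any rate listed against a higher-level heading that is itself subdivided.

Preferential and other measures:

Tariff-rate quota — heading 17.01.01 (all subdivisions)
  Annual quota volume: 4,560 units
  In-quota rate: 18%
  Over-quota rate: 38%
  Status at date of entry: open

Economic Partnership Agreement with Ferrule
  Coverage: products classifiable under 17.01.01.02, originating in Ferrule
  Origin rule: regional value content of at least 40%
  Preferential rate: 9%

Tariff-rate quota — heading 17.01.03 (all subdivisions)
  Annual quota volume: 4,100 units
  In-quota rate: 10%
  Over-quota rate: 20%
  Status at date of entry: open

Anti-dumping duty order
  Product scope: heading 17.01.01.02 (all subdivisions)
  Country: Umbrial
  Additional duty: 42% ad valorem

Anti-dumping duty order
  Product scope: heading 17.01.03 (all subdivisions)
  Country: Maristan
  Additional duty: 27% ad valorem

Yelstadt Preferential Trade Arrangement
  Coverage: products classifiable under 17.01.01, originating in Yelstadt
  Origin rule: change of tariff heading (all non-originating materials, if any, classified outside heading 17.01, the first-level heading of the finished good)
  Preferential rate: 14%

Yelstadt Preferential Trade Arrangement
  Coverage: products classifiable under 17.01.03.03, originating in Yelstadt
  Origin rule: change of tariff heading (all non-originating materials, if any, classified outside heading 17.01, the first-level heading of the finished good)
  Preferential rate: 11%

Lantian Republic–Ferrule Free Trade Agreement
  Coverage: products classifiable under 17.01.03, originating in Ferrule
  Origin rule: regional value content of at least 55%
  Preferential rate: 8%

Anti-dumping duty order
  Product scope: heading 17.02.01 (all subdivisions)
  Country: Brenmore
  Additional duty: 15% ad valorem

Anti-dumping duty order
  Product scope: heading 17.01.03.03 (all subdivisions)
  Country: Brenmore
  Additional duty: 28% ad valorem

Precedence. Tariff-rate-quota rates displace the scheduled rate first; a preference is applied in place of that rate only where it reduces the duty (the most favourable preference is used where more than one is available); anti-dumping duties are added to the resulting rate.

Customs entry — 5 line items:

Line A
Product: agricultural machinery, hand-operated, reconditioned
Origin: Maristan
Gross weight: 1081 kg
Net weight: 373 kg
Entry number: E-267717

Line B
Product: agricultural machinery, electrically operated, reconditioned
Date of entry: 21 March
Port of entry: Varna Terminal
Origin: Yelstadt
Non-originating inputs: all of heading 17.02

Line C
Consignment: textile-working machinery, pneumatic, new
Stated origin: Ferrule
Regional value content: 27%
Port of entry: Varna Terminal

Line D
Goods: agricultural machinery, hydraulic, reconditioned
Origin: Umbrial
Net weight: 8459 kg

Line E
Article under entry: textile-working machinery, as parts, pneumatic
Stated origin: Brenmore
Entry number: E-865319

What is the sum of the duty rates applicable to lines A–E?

Line A: agricultural → 17.01; hand-operated → 17.01.02; reconditioned → 17.01.02.02. Scheduled 30%. No special measure applies. → 30%.
Line B: agricultural → 17.01; electrically operated → 17.01.01; reconditioned → 17.01.01.02. Scheduled 27%. quota on 17.01.01 open → in-quota 18%; Yelstadt agreement on 17.01.01: CTH met → 14% available; Yelstadt agreement on 17.01.03.03: 17.01.01.02 not covered; preferential 14%. → 14%.
Line C: textile-working → 17.02; pneumatic → 17.02.01; new → 17.02.01.01. Scheduled 37%. Ferrule agreement on 17.01.01.02: 17.02.01.01 not covered; Ferrule agreement on 17.01.03: 17.02.01.01 not covered. → 37%.
Line D: agricultural → 17.01; hydraulic → 17.01.03; reconditioned → 17.01.03.02. Scheduled 34%. quota on 17.01.03 open → in-quota 10%. → 10%.
Line E: textile-working → 17.02; pneumatic → 17.02.01; as parts → 17.02.01.02. Scheduled 25%. anti-dumping (Brenmore, 17.02.01): +15%; total 25% + 15% = 40%. → 40%.
Sum: 30% + 14% + 37% + 10% + 40% = 131%.

131%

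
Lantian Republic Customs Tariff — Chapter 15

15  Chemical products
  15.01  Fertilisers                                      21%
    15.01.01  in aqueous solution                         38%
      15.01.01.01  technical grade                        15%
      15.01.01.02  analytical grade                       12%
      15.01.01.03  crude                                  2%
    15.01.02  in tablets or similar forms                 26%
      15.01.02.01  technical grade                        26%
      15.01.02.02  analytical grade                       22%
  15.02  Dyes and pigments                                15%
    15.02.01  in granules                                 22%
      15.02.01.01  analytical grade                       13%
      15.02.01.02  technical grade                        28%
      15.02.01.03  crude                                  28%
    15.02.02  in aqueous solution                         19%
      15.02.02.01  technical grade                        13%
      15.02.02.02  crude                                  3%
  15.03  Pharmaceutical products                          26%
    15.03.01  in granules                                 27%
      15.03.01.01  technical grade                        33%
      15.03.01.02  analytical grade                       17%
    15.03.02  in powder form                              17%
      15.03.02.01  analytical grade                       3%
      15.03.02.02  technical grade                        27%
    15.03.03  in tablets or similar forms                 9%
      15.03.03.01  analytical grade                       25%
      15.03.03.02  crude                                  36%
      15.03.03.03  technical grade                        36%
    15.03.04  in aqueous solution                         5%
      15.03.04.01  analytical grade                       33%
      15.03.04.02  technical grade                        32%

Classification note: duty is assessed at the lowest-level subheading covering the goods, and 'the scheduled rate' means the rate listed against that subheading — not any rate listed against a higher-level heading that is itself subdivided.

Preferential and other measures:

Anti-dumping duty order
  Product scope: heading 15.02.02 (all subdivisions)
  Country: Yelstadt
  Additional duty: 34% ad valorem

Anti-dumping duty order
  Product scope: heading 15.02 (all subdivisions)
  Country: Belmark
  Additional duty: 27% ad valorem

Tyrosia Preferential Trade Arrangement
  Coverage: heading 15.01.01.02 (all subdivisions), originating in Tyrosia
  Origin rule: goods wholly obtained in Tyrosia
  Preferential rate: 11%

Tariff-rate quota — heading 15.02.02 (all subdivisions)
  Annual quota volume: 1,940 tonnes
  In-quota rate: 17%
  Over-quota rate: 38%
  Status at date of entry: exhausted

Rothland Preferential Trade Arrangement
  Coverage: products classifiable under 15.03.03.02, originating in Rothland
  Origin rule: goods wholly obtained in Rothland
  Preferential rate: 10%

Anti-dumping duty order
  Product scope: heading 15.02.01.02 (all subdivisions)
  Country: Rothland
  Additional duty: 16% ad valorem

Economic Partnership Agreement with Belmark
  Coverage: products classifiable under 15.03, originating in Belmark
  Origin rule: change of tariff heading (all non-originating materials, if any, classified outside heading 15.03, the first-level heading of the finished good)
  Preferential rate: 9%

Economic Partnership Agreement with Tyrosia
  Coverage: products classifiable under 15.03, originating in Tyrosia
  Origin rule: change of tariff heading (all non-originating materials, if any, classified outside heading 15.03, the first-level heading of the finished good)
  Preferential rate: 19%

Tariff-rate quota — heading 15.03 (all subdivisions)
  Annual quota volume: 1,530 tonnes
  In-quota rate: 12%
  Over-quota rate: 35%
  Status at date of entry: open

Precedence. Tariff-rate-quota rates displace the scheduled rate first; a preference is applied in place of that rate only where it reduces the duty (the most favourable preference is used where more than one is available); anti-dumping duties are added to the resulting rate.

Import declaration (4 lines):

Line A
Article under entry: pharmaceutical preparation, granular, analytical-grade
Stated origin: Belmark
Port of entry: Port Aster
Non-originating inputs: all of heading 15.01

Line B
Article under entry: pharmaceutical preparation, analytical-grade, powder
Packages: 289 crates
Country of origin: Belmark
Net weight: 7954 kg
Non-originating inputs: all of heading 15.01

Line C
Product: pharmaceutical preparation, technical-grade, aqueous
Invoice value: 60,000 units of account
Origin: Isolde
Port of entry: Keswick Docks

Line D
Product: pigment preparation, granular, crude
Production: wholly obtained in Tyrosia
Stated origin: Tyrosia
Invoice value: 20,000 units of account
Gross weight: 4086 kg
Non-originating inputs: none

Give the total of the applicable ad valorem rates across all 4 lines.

58%

Line A: pharmaceutical → 15.03; granular → 15.03.01; analytical-grade → 15.03.01.02. Scheduled 17%. quota on 15.03 open → in-quota 12%; Belmark agreement on 15.03: CTH met → 9% available; preferential 9%. → 9%.
Line B: pharmaceutical → 15.03; powder → 15.03.02; analytical-grade → 15.03.02.01. Scheduled 3%. quota on 15.03 open → in-quota 12%; Belmark agreement on 15.03: CTH met → 9% available; preferential 9%. → 9%.
Line C: pharmaceutical → 15.03; aqueous → 15.03.04; technical-grade → 15.03.04.02. Scheduled 32%. quota on 15.03 open → in-quota 12%. → 12%.
Line D: pigment → 15.02; granular → 15.02.01; crude → 15.02.01.03. Scheduled 28%. Tyrosia agreement on 15.01.01.02: 15.02.01.03 not covered; Tyrosia agreement on 15.03: 15.02.01.03 not covered. → 28%.
Sum: 9% + 9% + 12% + 28% = 58%.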